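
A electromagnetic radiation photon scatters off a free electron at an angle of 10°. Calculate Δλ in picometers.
0.0369 pm

Using the Compton scattering formula:
Δλ = λ_C(1 - cos θ)

where λ_C = h/(m_e·c) ≈ 2.4263 pm is the Compton wavelength of an electron.

For θ = 10°:
cos(10°) = 0.9848
1 - cos(10°) = 0.0152

Δλ = 2.4263 × 0.0152
Δλ = 0.0369 pm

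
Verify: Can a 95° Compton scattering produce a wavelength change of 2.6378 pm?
Yes, consistent

Calculate the expected shift for θ = 95°:

Δλ_expected = λ_C(1 - cos(95°))
Δλ_expected = 2.4263 × (1 - cos(95°))
Δλ_expected = 2.4263 × 1.0872
Δλ_expected = 2.6378 pm

Given shift: 2.6378 pm
Expected shift: 2.6378 pm
Difference: 0.0000 pm

The values match. This is consistent with Compton scattering at the stated angle.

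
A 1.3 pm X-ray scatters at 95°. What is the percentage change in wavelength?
202.9059%

Calculate the Compton shift:
Δλ = λ_C(1 - cos(95°))
Δλ = 2.4263 × (1 - cos(95°))
Δλ = 2.4263 × 1.0872
Δλ = 2.6378 pm

Percentage change:
(Δλ/λ₀) × 100 = (2.6378/1.3) × 100
= 202.9059%

(Intermediate values are shown rounded; full precision is carried through to the final answer.)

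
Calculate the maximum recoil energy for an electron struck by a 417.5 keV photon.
258.9991 keV

Maximum energy transfer occurs at θ = 180° (backscattering).

Initial photon: E₀ = 417.5 keV → λ₀ = 2.9697 pm

Maximum Compton shift (at 180°):
Δλ_max = 2λ_C = 2 × 2.4263 = 4.8526 pm

Final wavelength:
λ' = 2.9697 + 4.8526 = 7.8223 pm

Minimum photon energy (maximum energy to electron):
E'_min = hc/λ' = 158.5009 keV

Maximum electron kinetic energy:
K_max = E₀ - E'_min = 417.5000 - 158.5009 = 258.9991 keV

(Intermediate values are shown rounded; full precision is carried through to the final answer.)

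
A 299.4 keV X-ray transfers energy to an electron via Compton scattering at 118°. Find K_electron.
138.5170 keV

By energy conservation: K_e = E_initial - E_final

First find the scattered photon energy:
Initial wavelength: λ = hc/E = 4.1411 pm
Compton shift: Δλ = λ_C(1 - cos(118°)) = 3.5654 pm
Final wavelength: λ' = 4.1411 + 3.5654 = 7.7065 pm
Final photon energy: E' = hc/λ' = 160.8830 keV

Electron kinetic energy:
K_e = E - E' = 299.4000 - 160.8830 = 138.5170 keV

(Intermediate values are shown rounded; full precision is carried through to the final answer.)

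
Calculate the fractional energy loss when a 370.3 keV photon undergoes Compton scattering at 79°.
0.3696 (or 36.96%)

Calculate initial and final photon energies:

Initial: E₀ = 370.3 keV → λ₀ = 3.3482 pm
Compton shift: Δλ = 1.9633 pm
Final wavelength: λ' = 5.3116 pm
Final energy: E' = 233.4234 keV

Fractional energy loss:
(E₀ - E')/E₀ = (370.3000 - 233.4234)/370.3000
= 136.8766/370.3000
= 0.3696
= 36.96%

(Intermediate values are shown rounded; full precision is carried through to the final answer.)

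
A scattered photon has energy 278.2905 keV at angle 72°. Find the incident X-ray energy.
446.2000 keV

Convert final energy to wavelength (hc ≈ 1239.842 keV·pm):
λ' = hc/E' = 1239.842 / 278.2905 = 4.4552 pm

Calculate the Compton shift:
Δλ = λ_C(1 - cos(72°))
Δλ = 2.4263 × (1 - cos(72°))
Δλ = 1.6765 pm

Initial wavelength:
λ = λ' - Δλ = 4.4552 - 1.6765 = 2.7787 pm

Initial energy:
E = hc/λ = 1239.842 / 2.7787 = 446.2000 keV

(Intermediate values are shown rounded; full precision is carried through to the final answer.)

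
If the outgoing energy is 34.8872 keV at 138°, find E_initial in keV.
39.5999 keV

Convert final energy to wavelength (hc ≈ 1239.842 keV·pm):
λ' = hc/E' = 1239.842 / 34.8872 = 35.5386 pm

Calculate the Compton shift:
Δλ = λ_C(1 - cos(138°))
Δλ = 2.4263 × (1 - cos(138°))
Δλ = 4.2294 pm

Initial wavelength:
λ = λ' - Δλ = 35.5386 - 4.2294 = 31.3092 pm

Initial energy:
E = hc/λ = 1239.842 / 31.3092 = 39.5999 keV

(Intermediate values are shown rounded; full precision is carried through to the final answer.)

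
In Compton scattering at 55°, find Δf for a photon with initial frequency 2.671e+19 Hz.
2.254e+18 Hz (decrease)

Convert frequency to wavelength (c = 299792458 m/s):
λ₀ = c/f₀ = 299792458/2.671e+19 = 1.1223978e-11 m = 11.2240 pm

Calculate Compton shift:
Δλ = λ_C(1 - cos(55°)) = 1.0346 pm

Final wavelength:
λ' = λ₀ + Δλ = 11.2240 + 1.0346 = 12.2586 pm

Final frequency:
f' = c/λ' = 299792458/1.2258614e-11 = 2.4455657e+19 Hz

Frequency shift (decrease):
Δf = f₀ - f' = 2.671e+19 - 2.4455657e+19 = 2.254e+18 Hz

(Intermediate values are shown rounded; full precision is carried through to the final answer.)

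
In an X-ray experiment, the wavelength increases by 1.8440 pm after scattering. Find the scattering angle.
76.11°

From the Compton formula Δλ = λ_C(1 - cos θ), we can solve for θ:

cos θ = 1 - Δλ/λ_C

Given:
- Δλ = 1.8440 pm
- λ_C = h/(m_e·c) ≈ 2.42631024 pm

cos θ = 1 - 1.8440/2.42631024
cos θ = 1 - 0.760002
cos θ = 0.239998

θ = arccos(0.239998)
θ = 76.11°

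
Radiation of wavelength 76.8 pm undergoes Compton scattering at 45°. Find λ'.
77.5106 pm

Using the Compton formula: λ' = λ + λ_C(1 − cos θ)

For θ = 45°, cos θ = √2/2 (exact) ≈ 0.7071, so:
1 − cos 45° = 1 − (√2/2) ≈ 0.2929

Δλ = λ_C × 0.2929 = 2.4263 × 0.2929 = 0.7106 pm

λ' = 76.8 + 0.7106 = 77.5106 pm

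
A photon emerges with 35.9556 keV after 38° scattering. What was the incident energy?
36.5000 keV

Convert final energy to wavelength (hc ≈ 1239.842 keV·pm):
λ' = hc/E' = 1239.842 / 35.9556 = 34.4826 pm

Calculate the Compton shift:
Δλ = λ_C(1 - cos(38°))
Δλ = 2.4263 × (1 - cos(38°))
Δλ = 0.5144 pm

Initial wavelength:
λ = λ' - Δλ = 34.4826 - 0.5144 = 33.9682 pm

Initial energy:
E = hc/λ = 1239.842 / 33.9682 = 36.5000 keV

(Intermediate values are shown rounded; full precision is carried through to the final answer.)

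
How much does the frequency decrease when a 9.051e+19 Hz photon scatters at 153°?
5.256e+19 Hz (decrease)

Convert frequency to wavelength (c = 299792458 m/s):
λ₀ = c/f₀ = 299792458/9.051e+19 = 3.3122578e-12 m = 3.3123 pm

Calculate Compton shift:
Δλ = λ_C(1 - cos(153°)) = 4.5882 pm

Final wavelength:
λ' = λ₀ + Δλ = 3.3123 + 4.5882 = 7.9004 pm

Final frequency:
f' = c/λ' = 299792458/7.9004263e-12 = 3.7946365e+19 Hz

Frequency shift (decrease):
Δf = f₀ - f' = 9.051e+19 - 3.7946365e+19 = 5.256e+19 Hz

(Intermediate values are shown rounded; full precision is carried through to the final answer.)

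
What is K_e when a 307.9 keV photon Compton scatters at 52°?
57.8962 keV

By energy conservation: K_e = E_initial - E_final

First find the scattered photon energy:
Initial wavelength: λ = hc/E = 4.0268 pm
Compton shift: Δλ = λ_C(1 - cos(52°)) = 0.9325 pm
Final wavelength: λ' = 4.0268 + 0.9325 = 4.9593 pm
Final photon energy: E' = hc/λ' = 250.0038 keV

Electron kinetic energy:
K_e = E - E' = 307.9000 - 250.0038 = 57.8962 keV

(Intermediate values are shown rounded; full precision is carried through to the final answer.)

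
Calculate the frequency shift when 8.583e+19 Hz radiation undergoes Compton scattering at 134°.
4.641e+19 Hz (decrease)

Convert frequency to wavelength (c = 299792458 m/s):
λ₀ = c/f₀ = 299792458/8.583e+19 = 3.4928633e-12 m = 3.4929 pm

Calculate Compton shift:
Δλ = λ_C(1 - cos(134°)) = 4.1118 pm

Final wavelength:
λ' = λ₀ + Δλ = 3.4929 + 4.1118 = 7.6046 pm

Final frequency:
f' = c/λ' = 299792458/7.6046303e-12 = 3.9422358e+19 Hz

Frequency shift (decrease):
Δf = f₀ - f' = 8.583e+19 - 3.9422358e+19 = 4.641e+19 Hz

(Intermediate values are shown rounded; full precision is carried through to the final answer.)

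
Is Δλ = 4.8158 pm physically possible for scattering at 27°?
No, inconsistent

Calculate the expected shift for θ = 27°:

Δλ_expected = λ_C(1 - cos(27°))
Δλ_expected = 2.4263 × (1 - cos(27°))
Δλ_expected = 2.4263 × 0.1090
Δλ_expected = 0.2645 pm

Given shift: 4.8158 pm
Expected shift: 0.2645 pm
Difference: 4.5513 pm

The values do not match. The given shift corresponds to θ ≈ 170.0°, not 27°.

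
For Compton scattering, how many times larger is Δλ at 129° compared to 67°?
129° produces the larger shift by a factor of 2.674

Calculate both shifts using Δλ = λ_C(1 - cos θ):

For θ₁ = 67°:
Δλ₁ = 2.4263 × (1 - cos(67°))
Δλ₁ = 2.4263 × 0.6093
Δλ₁ = 1.4783 pm

For θ₂ = 129°:
Δλ₂ = 2.4263 × (1 - cos(129°))
Δλ₂ = 2.4263 × 1.6293
Δλ₂ = 3.9532 pm

The 129° angle produces the larger shift.
Ratio: 3.9532/1.4783 = 2.674

(Intermediate values are shown rounded; full precision is carried through to the final answer.)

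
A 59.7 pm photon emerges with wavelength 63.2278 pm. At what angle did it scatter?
117.00°

First find the wavelength shift:
Δλ = λ' - λ = 63.2278 - 59.7 = 3.5278 pm

Using Δλ = λ_C(1 - cos θ), with λ_C = h/(m_e·c) ≈ 2.42631024 pm:
cos θ = 1 - Δλ/λ_C
cos θ = 1 - 3.5278/2.42631024
cos θ = -0.453977

θ = arccos(-0.453977)
θ = 117.00°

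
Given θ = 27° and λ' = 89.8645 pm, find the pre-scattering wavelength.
89.6000 pm

From λ' = λ + Δλ, we have λ = λ' - Δλ

First calculate the Compton shift:
Δλ = λ_C(1 - cos θ)
Δλ = 2.4263 × (1 - cos(27°))
Δλ = 2.4263 × 0.1090
Δλ = 0.2645 pm

Initial wavelength:
λ = λ' - Δλ
λ = 89.8645 - 0.2645
λ = 89.6000 pm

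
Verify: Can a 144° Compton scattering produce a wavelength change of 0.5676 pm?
No, inconsistent

Calculate the expected shift for θ = 144°:

Δλ_expected = λ_C(1 - cos(144°))
Δλ_expected = 2.4263 × (1 - cos(144°))
Δλ_expected = 2.4263 × 1.8090
Δλ_expected = 4.3892 pm

Given shift: 0.5676 pm
Expected shift: 4.3892 pm
Difference: 3.8216 pm

The values do not match. The given shift corresponds to θ ≈ 40.0°, not 144°.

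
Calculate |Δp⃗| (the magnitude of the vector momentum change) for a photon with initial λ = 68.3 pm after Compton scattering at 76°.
1.1791e-23 kg·m/s

Photon momentum magnitude is p = h/λ.

Initial momentum:
p₀ = h/λ = 6.6261e-34/6.8300e-11 = 9.7014e-24 kg·m/s

After scattering:
λ' = λ + Δλ = 68.3 + 1.8393 = 70.1393 pm
p' = h/λ' = 6.6261e-34/7.0139e-11 = 9.4470e-24 kg·m/s

Momentum is a vector; the scattered photon's direction makes angle θ = 76° with the incident direction. The magnitude of the vector change Δp⃗ = p⃗₀ − p⃗' is found from the law of cosines:
|Δp⃗|² = p₀² + p'² − 2p₀p'cos θ
|Δp⃗|² = (9.7014e-24)² + (9.4470e-24)² − 2·9.7014e-24·9.4470e-24·cos(76°)
|Δp⃗| = 1.1791e-23 kg·m/s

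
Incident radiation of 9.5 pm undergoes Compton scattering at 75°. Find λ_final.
11.2983 pm

Using the Compton scattering formula:
λ' = λ + Δλ = λ + λ_C(1 - cos θ)

Given:
- Initial wavelength λ = 9.5 pm
- Scattering angle θ = 75°
- Compton wavelength λ_C ≈ 2.4263 pm

Calculate the shift:
Δλ = 2.4263 × (1 - cos(75°))
Δλ = 2.4263 × 0.7412
Δλ = 1.7983 pm

Final wavelength:
λ' = 9.5 + 1.7983 = 11.2983 pm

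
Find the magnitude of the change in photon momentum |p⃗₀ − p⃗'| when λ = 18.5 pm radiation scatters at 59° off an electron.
3.4270e-23 kg·m/s

Photon momentum magnitude is p = h/λ.

Initial momentum:
p₀ = h/λ = 6.6261e-34/1.8500e-11 = 3.5817e-23 kg·m/s

After scattering:
λ' = λ + Δλ = 18.5 + 1.1767 = 19.6767 pm
p' = h/λ' = 6.6261e-34/1.9677e-11 = 3.3675e-23 kg·m/s

Momentum is a vector; the scattered photon's direction makes angle θ = 59° with the incident direction. The magnitude of the vector change Δp⃗ = p⃗₀ − p⃗' is found from the law of cosines:
|Δp⃗|² = p₀² + p'² − 2p₀p'cos θ
|Δp⃗|² = (3.5817e-23)² + (3.3675e-23)² − 2·3.5817e-23·3.3675e-23·cos(59°)
|Δp⃗| = 3.4270e-23 kg·m/s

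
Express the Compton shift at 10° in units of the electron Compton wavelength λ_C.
0.0152 λ_C

The Compton shift formula is:
Δλ = λ_C(1 - cos θ)

Dividing both sides by λ_C:
Δλ/λ_C = 1 - cos θ

For θ = 10°:
Δλ/λ_C = 1 - cos(10°)
Δλ/λ_C = 1 - 0.9848
Δλ/λ_C = 0.0152

This means the shift is 0.0152 × λ_C = 0.0369 pm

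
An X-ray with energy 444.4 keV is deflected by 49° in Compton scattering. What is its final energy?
342.0791 keV

First convert energy to wavelength:
λ = hc/E, with hc ≈ 1239.842 keV·pm (i.e. 1239.842 eV·nm)

For E = 444.4 keV = 444400 eV:
λ = 1239.842 keV·pm / 444.4 keV
λ = 2.7899 pm

Calculate the Compton shift:
Δλ = λ_C(1 - cos(49°)) = 2.4263 × 0.3439
Δλ = 0.8345 pm

Final wavelength:
λ' = 2.7899 + 0.8345 = 3.6244 pm

Final energy:
E' = hc/λ' = 1239.842 / 3.6244 = 342.0791 keV

(Intermediate values are shown rounded; full precision is carried through to the final answer.)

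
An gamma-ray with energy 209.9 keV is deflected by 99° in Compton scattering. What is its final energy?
142.3030 keV

First convert energy to wavelength:
λ = hc/E, with hc ≈ 1239.842 keV·pm (i.e. 1239.842 eV·nm)

For E = 209.9 keV = 209900 eV:
λ = 1239.842 keV·pm / 209.9 keV
λ = 5.9068 pm

Calculate the Compton shift:
Δλ = λ_C(1 - cos(99°)) = 2.4263 × 1.1564
Δλ = 2.8059 pm

Final wavelength:
λ' = 5.9068 + 2.8059 = 8.7127 pm

Final energy:
E' = hc/λ' = 1239.842 / 8.7127 = 142.3030 keV

(Intermediate values are shown rounded; full precision is carried through to the final answer.)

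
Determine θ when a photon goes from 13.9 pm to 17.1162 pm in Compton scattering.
109.00°

First find the wavelength shift:
Δλ = λ' - λ = 17.1162 - 13.9 = 3.2162 pm

Using Δλ = λ_C(1 - cos θ), with λ_C = h/(m_e·c) ≈ 2.42631024 pm:
cos θ = 1 - Δλ/λ_C
cos θ = 1 - 3.2162/2.42631024
cos θ = -0.325552

θ = arccos(-0.325552)
θ = 109.00°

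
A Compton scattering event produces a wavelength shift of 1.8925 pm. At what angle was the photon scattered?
77.29°

From the Compton formula Δλ = λ_C(1 - cos θ), we can solve for θ:

cos θ = 1 - Δλ/λ_C

Given:
- Δλ = 1.8925 pm
- λ_C = h/(m_e·c) ≈ 2.42631024 pm

cos θ = 1 - 1.8925/2.42631024
cos θ = 1 - 0.779991
cos θ = 0.220009

θ = arccos(0.220009)
θ = 77.29°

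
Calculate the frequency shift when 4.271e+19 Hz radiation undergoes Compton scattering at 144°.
1.643e+19 Hz (decrease)

Convert frequency to wavelength (c = 299792458 m/s):
λ₀ = c/f₀ = 299792458/4.271e+19 = 7.0192568e-12 m = 7.0193 pm

Calculate Compton shift:
Δλ = λ_C(1 - cos(144°)) = 4.3892 pm

Final wavelength:
λ' = λ₀ + Δλ = 7.0193 + 4.3892 = 11.4085 pm

Final frequency:
f' = c/λ' = 299792458/1.1408493e-11 = 2.6278006e+19 Hz

Frequency shift (decrease):
Δf = f₀ - f' = 4.271e+19 - 2.6278006e+19 = 1.643e+19 Hz

(Intermediate values are shown rounded; full precision is carried through to the final answer.)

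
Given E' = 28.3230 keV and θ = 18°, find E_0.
28.4000 keV

Convert final energy to wavelength (hc ≈ 1239.842 keV·pm):
λ' = hc/E' = 1239.842 / 28.3230 = 43.7751 pm

Calculate the Compton shift:
Δλ = λ_C(1 - cos(18°))
Δλ = 2.4263 × (1 - cos(18°))
Δλ = 0.1188 pm

Initial wavelength:
λ = λ' - Δλ = 43.7751 - 0.1188 = 43.6563 pm

Initial energy:
E = hc/λ = 1239.842 / 43.6563 = 28.4000 keV

(Intermediate values are shown rounded; full precision is carried through to the final answer.)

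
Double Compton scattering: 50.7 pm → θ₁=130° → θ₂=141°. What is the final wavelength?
58.9978 pm

Apply Compton shift twice:

First scattering at θ₁ = 130°:
Δλ₁ = λ_C(1 - cos(130°))
Δλ₁ = 2.4263 × 1.6428
Δλ₁ = 3.9859 pm

After first scattering:
λ₁ = 50.7 + 3.9859 = 54.6859 pm

Second scattering at θ₂ = 141°:
Δλ₂ = λ_C(1 - cos(141°))
Δλ₂ = 2.4263 × 1.7771
Δλ₂ = 4.3119 pm

Final wavelength:
λ₂ = 54.6859 + 4.3119 = 58.9978 pm

Total shift: Δλ_total = 3.9859 + 4.3119 = 8.2978 pm

(Intermediate values are shown rounded; full precision is carried through to the final answer.)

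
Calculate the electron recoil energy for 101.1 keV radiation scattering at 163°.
28.2115 keV

By energy conservation: K_e = E_initial - E_final

First find the scattered photon energy:
Initial wavelength: λ = hc/E = 12.2635 pm
Compton shift: Δλ = λ_C(1 - cos(163°)) = 4.7466 pm
Final wavelength: λ' = 12.2635 + 4.7466 = 17.0101 pm
Final photon energy: E' = hc/λ' = 72.8885 keV

Electron kinetic energy:
K_e = E - E' = 101.1000 - 72.8885 = 28.2115 keV

(Intermediate values are shown rounded; full precision is carried through to the final answer.)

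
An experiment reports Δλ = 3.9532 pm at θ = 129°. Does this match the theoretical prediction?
Yes, consistent

Calculate the expected shift for θ = 129°:

Δλ_expected = λ_C(1 - cos(129°))
Δλ_expected = 2.4263 × (1 - cos(129°))
Δλ_expected = 2.4263 × 1.6293
Δλ_expected = 3.9532 pm

Given shift: 3.9532 pm
Expected shift: 3.9532 pm
Difference: 0.0000 pm

The values match. This is consistent with Compton scattering at the stated angle.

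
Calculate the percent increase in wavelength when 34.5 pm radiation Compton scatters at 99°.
8.1330%

Calculate the Compton shift:
Δλ = λ_C(1 - cos(99°))
Δλ = 2.4263 × (1 - cos(99°))
Δλ = 2.4263 × 1.1564
Δλ = 2.8059 pm

Percentage change:
(Δλ/λ₀) × 100 = (2.8059/34.5) × 100
= 8.1330%

(Intermediate values are shown rounded; full precision is carried through to the final answer.)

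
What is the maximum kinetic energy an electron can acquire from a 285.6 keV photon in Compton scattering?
150.7437 keV

Maximum energy transfer occurs at θ = 180° (backscattering).

Initial photon: E₀ = 285.6 keV → λ₀ = 4.3412 pm

Maximum Compton shift (at 180°):
Δλ_max = 2λ_C = 2 × 2.4263 = 4.8526 pm

Final wavelength:
λ' = 4.3412 + 4.8526 = 9.1938 pm

Minimum photon energy (maximum energy to electron):
E'_min = hc/λ' = 134.8563 keV

Maximum electron kinetic energy:
K_max = E₀ - E'_min = 285.6000 - 134.8563 = 150.7437 keV

(Intermediate values are shown rounded; full precision is carried through to the final answer.)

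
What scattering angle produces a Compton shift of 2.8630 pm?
100.37°

From the Compton formula Δλ = λ_C(1 - cos θ), we can solve for θ:

cos θ = 1 - Δλ/λ_C

Given:
- Δλ = 2.8630 pm
- λ_C = h/(m_e·c) ≈ 2.42631024 pm

cos θ = 1 - 2.8630/2.42631024
cos θ = 1 - 1.179981
cos θ = -0.179981

θ = arccos(-0.179981)
θ = 100.37°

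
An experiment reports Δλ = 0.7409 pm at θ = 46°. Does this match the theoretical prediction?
Yes, consistent

Calculate the expected shift for θ = 46°:

Δλ_expected = λ_C(1 - cos(46°))
Δλ_expected = 2.4263 × (1 - cos(46°))
Δλ_expected = 2.4263 × 0.3053
Δλ_expected = 0.7409 pm

Given shift: 0.7409 pm
Expected shift: 0.7409 pm
Difference: 0.0000 pm

The values match. This is consistent with Compton scattering at the stated angle.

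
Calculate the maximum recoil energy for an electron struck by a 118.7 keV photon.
37.6529 keV

Maximum energy transfer occurs at θ = 180° (backscattering).

Initial photon: E₀ = 118.7 keV → λ₀ = 10.4452 pm

Maximum Compton shift (at 180°):
Δλ_max = 2λ_C = 2 × 2.4263 = 4.8526 pm

Final wavelength:
λ' = 10.4452 + 4.8526 = 15.2978 pm

Minimum photon energy (maximum energy to electron):
E'_min = hc/λ' = 81.0471 keV

Maximum electron kinetic energy:
K_max = E₀ - E'_min = 118.7000 - 81.0471 = 37.6529 keV

(Intermediate values are shown rounded; full precision is carried through to the final answer.)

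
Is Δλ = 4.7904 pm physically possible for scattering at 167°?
Yes, consistent

Calculate the expected shift for θ = 167°:

Δλ_expected = λ_C(1 - cos(167°))
Δλ_expected = 2.4263 × (1 - cos(167°))
Δλ_expected = 2.4263 × 1.9744
Δλ_expected = 4.7904 pm

Given shift: 4.7904 pm
Expected shift: 4.7904 pm
Difference: 0.0000 pm

The values match. This is consistent with Compton scattering at the stated angle.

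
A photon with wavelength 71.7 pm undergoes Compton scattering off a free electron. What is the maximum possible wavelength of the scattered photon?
76.5526 pm (at θ = 180°)

The Compton shift is Δλ = λ_C(1 − cos θ).

Since cos θ ranges from −1 to 1, the factor (1 − cos θ) ranges from 0 to 2; the maximum shift occurs at θ = 180° (backscattering):
Δλ_max = 2λ_C = 2 × 2.4263 pm = 4.8526 pm

Maximum scattered wavelength:
λ'_max = λ₀ + Δλ_max = 71.7 + 4.8526 = 76.5526 pm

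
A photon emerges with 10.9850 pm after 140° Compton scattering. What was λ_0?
6.7000 pm

From λ' = λ + Δλ, we have λ = λ' - Δλ

First calculate the Compton shift:
Δλ = λ_C(1 - cos θ)
Δλ = 2.4263 × (1 - cos(140°))
Δλ = 2.4263 × 1.7660
Δλ = 4.2850 pm

Initial wavelength:
λ = λ' - Δλ
λ = 10.9850 - 4.2850
λ = 6.7000 pm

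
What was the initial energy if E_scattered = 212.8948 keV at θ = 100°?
416.6001 keV

Convert final energy to wavelength (hc ≈ 1239.842 keV·pm):
λ' = hc/E' = 1239.842 / 212.8948 = 5.8237 pm

Calculate the Compton shift:
Δλ = λ_C(1 - cos(100°))
Δλ = 2.4263 × (1 - cos(100°))
Δλ = 2.8476 pm

Initial wavelength:
λ = λ' - Δλ = 5.8237 - 2.8476 = 2.9761 pm

Initial energy:
E = hc/λ = 1239.842 / 2.9761 = 416.6001 keV

(Intermediate values are shown rounded; full precision is carried through to the final answer.)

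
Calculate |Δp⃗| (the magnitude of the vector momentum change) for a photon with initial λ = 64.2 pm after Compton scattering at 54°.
9.3004e-24 kg·m/s

Photon momentum magnitude is p = h/λ.

Initial momentum:
p₀ = h/λ = 6.6261e-34/6.4200e-11 = 1.0321e-23 kg·m/s

After scattering:
λ' = λ + Δλ = 64.2 + 1.0002 = 65.2002 pm
p' = h/λ' = 6.6261e-34/6.5200e-11 = 1.0163e-23 kg·m/s

Momentum is a vector; the scattered photon's direction makes angle θ = 54° with the incident direction. The magnitude of the vector change Δp⃗ = p⃗₀ − p⃗' is found from the law of cosines:
|Δp⃗|² = p₀² + p'² − 2p₀p'cos θ
|Δp⃗|² = (1.0321e-23)² + (1.0163e-23)² − 2·1.0321e-23·1.0163e-23·cos(54°)
|Δp⃗| = 9.3004e-24 kg·m/s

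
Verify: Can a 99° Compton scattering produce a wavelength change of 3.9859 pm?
No, inconsistent

Calculate the expected shift for θ = 99°:

Δλ_expected = λ_C(1 - cos(99°))
Δλ_expected = 2.4263 × (1 - cos(99°))
Δλ_expected = 2.4263 × 1.1564
Δλ_expected = 2.8059 pm

Given shift: 3.9859 pm
Expected shift: 2.8059 pm
Difference: 1.1800 pm

The values do not match. The given shift corresponds to θ ≈ 130.0°, not 99°.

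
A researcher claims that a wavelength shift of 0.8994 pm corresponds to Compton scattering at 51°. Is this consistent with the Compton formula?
Yes, consistent

Calculate the expected shift for θ = 51°:

Δλ_expected = λ_C(1 - cos(51°))
Δλ_expected = 2.4263 × (1 - cos(51°))
Δλ_expected = 2.4263 × 0.3707
Δλ_expected = 0.8994 pm

Given shift: 0.8994 pm
Expected shift: 0.8994 pm
Difference: 0.0000 pm

The values match. This is consistent with Compton scattering at the stated angle.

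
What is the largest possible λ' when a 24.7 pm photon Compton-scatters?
29.5526 pm (at θ = 180°)

The Compton shift is Δλ = λ_C(1 − cos θ).

Since cos θ ranges from −1 to 1, the factor (1 − cos θ) ranges from 0 to 2; the maximum shift occurs at θ = 180° (backscattering):
Δλ_max = 2λ_C = 2 × 2.4263 pm = 4.8526 pm

Maximum scattered wavelength:
λ'_max = λ₀ + Δλ_max = 24.7 + 4.8526 = 29.5526 pm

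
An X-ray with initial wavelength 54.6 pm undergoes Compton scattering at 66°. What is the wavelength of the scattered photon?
56.0394 pm

Using the Compton scattering formula:
λ' = λ + Δλ = λ + λ_C(1 - cos θ)

Given:
- Initial wavelength λ = 54.6 pm
- Scattering angle θ = 66°
- Compton wavelength λ_C ≈ 2.4263 pm

Calculate the shift:
Δλ = 2.4263 × (1 - cos(66°))
Δλ = 2.4263 × 0.5933
Δλ = 1.4394 pm

Final wavelength:
λ' = 54.6 + 1.4394 = 56.0394 pm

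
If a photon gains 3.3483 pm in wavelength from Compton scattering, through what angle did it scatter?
112.33°

From the Compton formula Δλ = λ_C(1 - cos θ), we can solve for θ:

cos θ = 1 - Δλ/λ_C

Given:
- Δλ = 3.3483 pm
- λ_C = h/(m_e·c) ≈ 2.42631024 pm

cos θ = 1 - 3.3483/2.42631024
cos θ = 1 - 1.379997
cos θ = -0.379997

θ = arccos(-0.379997)
θ = 112.33°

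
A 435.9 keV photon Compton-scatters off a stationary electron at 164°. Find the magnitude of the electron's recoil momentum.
3.1764e-22 kg·m/s

The electron is initially at rest, so by conservation of momentum:
p⃗_e = p⃗₀ − p⃗'  (incident photon momentum minus scattered photon momentum)

Photon momentum magnitudes (p = h/λ = E/c):
λ₀ = hc/E₀ = 2.8443 pm → p₀ = h/λ₀ = 2.3296e-22 kg·m/s
Δλ = λ_C(1 − cos 164°) = 4.7586 pm
λ' = 7.6030 pm → p' = h/λ' = 8.7151e-23 kg·m/s

The scattered photon makes angle θ = 164° with the incident direction, so by the law of cosines:
|p⃗_e|² = p₀² + p'² − 2p₀p'cos θ
|p⃗_e|² = (2.3296e-22)² + (8.7151e-23)² − 2·2.3296e-22·8.7151e-23·cos(164°)
|p⃗_e| = 3.1764e-22 kg·m/s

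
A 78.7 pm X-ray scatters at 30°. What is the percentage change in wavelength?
0.4130%

Calculate the Compton shift:
Δλ = λ_C(1 - cos(30°))
Δλ = 2.4263 × (1 - cos(30°))
Δλ = 2.4263 × 0.1340
Δλ = 0.3251 pm

Percentage change:
(Δλ/λ₀) × 100 = (0.3251/78.7) × 100
= 0.4130%

(Intermediate values are shown rounded; full precision is carried through to the final answer.)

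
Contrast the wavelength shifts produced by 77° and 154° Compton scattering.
154° produces the larger shift by a factor of 2.450

Calculate both shifts using Δλ = λ_C(1 - cos θ):

For θ₁ = 77°:
Δλ₁ = 2.4263 × (1 - cos(77°))
Δλ₁ = 2.4263 × 0.7750
Δλ₁ = 1.8805 pm

For θ₂ = 154°:
Δλ₂ = 2.4263 × (1 - cos(154°))
Δλ₂ = 2.4263 × 1.8988
Δλ₂ = 4.6071 pm

The 154° angle produces the larger shift.
Ratio: 4.6071/1.8805 = 2.450

(Intermediate values are shown rounded; full precision is carried through to the final answer.)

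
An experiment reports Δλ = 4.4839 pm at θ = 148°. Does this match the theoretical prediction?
Yes, consistent

Calculate the expected shift for θ = 148°:

Δλ_expected = λ_C(1 - cos(148°))
Δλ_expected = 2.4263 × (1 - cos(148°))
Δλ_expected = 2.4263 × 1.8480
Δλ_expected = 4.4839 pm

Given shift: 4.4839 pm
Expected shift: 4.4839 pm
Difference: 0.0000 pm

The values match. This is consistent with Compton scattering at the stated angle.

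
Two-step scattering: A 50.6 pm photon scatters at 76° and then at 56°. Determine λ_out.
53.5089 pm

Apply Compton shift twice:

First scattering at θ₁ = 76°:
Δλ₁ = λ_C(1 - cos(76°))
Δλ₁ = 2.4263 × 0.7581
Δλ₁ = 1.8393 pm

After first scattering:
λ₁ = 50.6 + 1.8393 = 52.4393 pm

Second scattering at θ₂ = 56°:
Δλ₂ = λ_C(1 - cos(56°))
Δλ₂ = 2.4263 × 0.4408
Δλ₂ = 1.0695 pm

Final wavelength:
λ₂ = 52.4393 + 1.0695 = 53.5089 pm

Total shift: Δλ_total = 1.8393 + 1.0695 = 2.9089 pm

(Intermediate values are shown rounded; full precision is carried through to the final answer.)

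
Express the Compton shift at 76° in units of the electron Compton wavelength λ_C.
0.7581 λ_C

The Compton shift formula is:
Δλ = λ_C(1 - cos θ)

Dividing both sides by λ_C:
Δλ/λ_C = 1 - cos θ

For θ = 76°:
Δλ/λ_C = 1 - cos(76°)
Δλ/λ_C = 1 - 0.2419
Δλ/λ_C = 0.7581

This means the shift is 0.7581 × λ_C = 1.8393 pm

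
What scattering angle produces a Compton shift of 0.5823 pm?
40.54°

From the Compton formula Δλ = λ_C(1 - cos θ), we can solve for θ:

cos θ = 1 - Δλ/λ_C

Given:
- Δλ = 0.5823 pm
- λ_C = h/(m_e·c) ≈ 2.42631024 pm

cos θ = 1 - 0.5823/2.42631024
cos θ = 1 - 0.239994
cos θ = 0.760006

θ = arccos(0.760006)
θ = 40.54°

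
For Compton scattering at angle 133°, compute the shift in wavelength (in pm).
4.0810 pm

Using the Compton scattering formula:
Δλ = λ_C(1 - cos θ)

where λ_C = h/(m_e·c) ≈ 2.4263 pm is the Compton wavelength of an electron.

For θ = 133°:
cos(133°) = -0.6820
1 - cos(133°) = 1.6820

Δλ = 2.4263 × 1.6820
Δλ = 4.0810 pm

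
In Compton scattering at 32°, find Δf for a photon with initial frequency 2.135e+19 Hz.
5.462e+17 Hz (decrease)

Convert frequency to wavelength (c = 299792458 m/s):
λ₀ = c/f₀ = 299792458/2.135e+19 = 1.4041801e-11 m = 14.0418 pm

Calculate Compton shift:
Δλ = λ_C(1 - cos(32°)) = 0.3687 pm

Final wavelength:
λ' = λ₀ + Δλ = 14.0418 + 0.3687 = 14.4105 pm

Final frequency:
f' = c/λ' = 299792458/1.4410484e-11 = 2.0803775e+19 Hz

Frequency shift (decrease):
Δf = f₀ - f' = 2.135e+19 - 2.0803775e+19 = 5.462e+17 Hz

(Intermediate values are shown rounded; full precision is carried through to the final answer.)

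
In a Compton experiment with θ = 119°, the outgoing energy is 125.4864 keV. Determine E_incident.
197.5000 keV

Convert final energy to wavelength (hc ≈ 1239.842 keV·pm):
λ' = hc/E' = 1239.842 / 125.4864 = 9.8803 pm

Calculate the Compton shift:
Δλ = λ_C(1 - cos(119°))
Δλ = 2.4263 × (1 - cos(119°))
Δλ = 3.6026 pm

Initial wavelength:
λ = λ' - Δλ = 9.8803 - 3.6026 = 6.2777 pm

Initial energy:
E = hc/λ = 1239.842 / 6.2777 = 197.5000 keV

(Intermediate values are shown rounded; full precision is carried through to the final answer.)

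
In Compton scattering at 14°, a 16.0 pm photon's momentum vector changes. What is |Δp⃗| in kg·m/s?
1.0073e-23 kg·m/s

Photon momentum magnitude is p = h/λ.

Initial momentum:
p₀ = h/λ = 6.6261e-34/1.6000e-11 = 4.1413e-23 kg·m/s

After scattering:
λ' = λ + Δλ = 16.0 + 0.0721 = 16.0721 pm
p' = h/λ' = 6.6261e-34/1.6072e-11 = 4.1227e-23 kg·m/s

Momentum is a vector; the scattered photon's direction makes angle θ = 14° with the incident direction. The magnitude of the vector change Δp⃗ = p⃗₀ − p⃗' is found from the law of cosines:
|Δp⃗|² = p₀² + p'² − 2p₀p'cos θ
|Δp⃗|² = (4.1413e-23)² + (4.1227e-23)² − 2·4.1413e-23·4.1227e-23·cos(14°)
|Δp⃗| = 1.0073e-23 kg·m/s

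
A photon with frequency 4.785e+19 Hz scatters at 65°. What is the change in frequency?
8.744e+18 Hz (decrease)

Convert frequency to wavelength (c = 299792458 m/s):
λ₀ = c/f₀ = 299792458/4.785e+19 = 6.2652551e-12 m = 6.2653 pm

Calculate Compton shift:
Δλ = λ_C(1 - cos(65°)) = 1.4009 pm

Final wavelength:
λ' = λ₀ + Δλ = 6.2653 + 1.4009 = 7.6662 pm

Final frequency:
f' = c/λ' = 299792458/7.6661624e-12 = 3.9105936e+19 Hz

Frequency shift (decrease):
Δf = f₀ - f' = 4.785e+19 - 3.9105936e+19 = 8.744e+18 Hz

(Intermediate values are shown rounded; full precision is carried through to the final answer.)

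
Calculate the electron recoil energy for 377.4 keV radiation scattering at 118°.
196.4174 keV

By energy conservation: K_e = E_initial - E_final

First find the scattered photon energy:
Initial wavelength: λ = hc/E = 3.2852 pm
Compton shift: Δλ = λ_C(1 - cos(118°)) = 3.5654 pm
Final wavelength: λ' = 3.2852 + 3.5654 = 6.8506 pm
Final photon energy: E' = hc/λ' = 180.9826 keV

Electron kinetic energy:
K_e = E - E' = 377.4000 - 180.9826 = 196.4174 keV

(Intermediate values are shown rounded; full precision is carried through to the final answer.)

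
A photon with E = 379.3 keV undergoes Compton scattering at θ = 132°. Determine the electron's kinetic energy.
209.8901 keV

By energy conservation: K_e = E_initial - E_final

First find the scattered photon energy:
Initial wavelength: λ = hc/E = 3.2688 pm
Compton shift: Δλ = λ_C(1 - cos(132°)) = 4.0498 pm
Final wavelength: λ' = 3.2688 + 4.0498 = 7.3186 pm
Final photon energy: E' = hc/λ' = 169.4099 keV

Electron kinetic energy:
K_e = E - E' = 379.3000 - 169.4099 = 209.8901 keV

(Intermediate values are shown rounded; full precision is carried through to the final answer.)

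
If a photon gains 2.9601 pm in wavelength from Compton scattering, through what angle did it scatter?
102.71°

From the Compton formula Δλ = λ_C(1 - cos θ), we can solve for θ:

cos θ = 1 - Δλ/λ_C

Given:
- Δλ = 2.9601 pm
- λ_C = h/(m_e·c) ≈ 2.42631024 pm

cos θ = 1 - 2.9601/2.42631024
cos θ = 1 - 1.220001
cos θ = -0.220001

θ = arccos(-0.220001)
θ = 102.71°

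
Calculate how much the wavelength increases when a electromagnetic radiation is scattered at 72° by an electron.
1.6765 pm

Using the Compton scattering formula:
Δλ = λ_C(1 - cos θ)

where λ_C = h/(m_e·c) ≈ 2.4263 pm is the Compton wavelength of an electron.

For θ = 72°:
cos(72°) = 0.3090
1 - cos(72°) = 0.6910

Δλ = 2.4263 × 0.6910
Δλ = 1.6765 pm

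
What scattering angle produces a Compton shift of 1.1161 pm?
57.32°

From the Compton formula Δλ = λ_C(1 - cos θ), we can solve for θ:

cos θ = 1 - Δλ/λ_C

Given:
- Δλ = 1.1161 pm
- λ_C = h/(m_e·c) ≈ 2.42631024 pm

cos θ = 1 - 1.1161/2.42631024
cos θ = 1 - 0.459999
cos θ = 0.540001

θ = arccos(0.540001)
θ = 57.32°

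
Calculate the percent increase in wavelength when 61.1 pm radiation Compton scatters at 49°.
1.3658%

Calculate the Compton shift:
Δλ = λ_C(1 - cos(49°))
Δλ = 2.4263 × (1 - cos(49°))
Δλ = 2.4263 × 0.3439
Δλ = 0.8345 pm

Percentage change:
(Δλ/λ₀) × 100 = (0.8345/61.1) × 100
= 1.3658%

(Intermediate values are shown rounded; full precision is carried through to the final answer.)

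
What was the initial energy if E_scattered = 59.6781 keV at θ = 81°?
66.2000 keV

Convert final energy to wavelength (hc ≈ 1239.842 keV·pm):
λ' = hc/E' = 1239.842 / 59.6781 = 20.7755 pm

Calculate the Compton shift:
Δλ = λ_C(1 - cos(81°))
Δλ = 2.4263 × (1 - cos(81°))
Δλ = 2.0468 pm

Initial wavelength:
λ = λ' - Δλ = 20.7755 - 2.0468 = 18.7287 pm

Initial energy:
E = hc/λ = 1239.842 / 18.7287 = 66.2000 keV

(Intermediate values are shown rounded; full precision is carried through to the final answer.)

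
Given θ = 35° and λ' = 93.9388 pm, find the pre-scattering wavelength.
93.5000 pm

From λ' = λ + Δλ, we have λ = λ' - Δλ

First calculate the Compton shift:
Δλ = λ_C(1 - cos θ)
Δλ = 2.4263 × (1 - cos(35°))
Δλ = 2.4263 × 0.1808
Δλ = 0.4388 pm

Initial wavelength:
λ = λ' - Δλ
λ = 93.9388 - 0.4388
λ = 93.5000 pm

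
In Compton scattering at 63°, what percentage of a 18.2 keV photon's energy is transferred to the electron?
0.0191 (or 1.91%)

Calculate initial and final photon energies:

Initial: E₀ = 18.2 keV → λ₀ = 68.1232 pm
Compton shift: Δλ = 1.3248 pm
Final wavelength: λ' = 69.4480 pm
Final energy: E' = 17.8528 keV

Fractional energy loss:
(E₀ - E')/E₀ = (18.2000 - 17.8528)/18.2000
= 0.3472/18.2000
= 0.0191
= 1.91%

(Intermediate values are shown rounded; full precision is carried through to the final answer.)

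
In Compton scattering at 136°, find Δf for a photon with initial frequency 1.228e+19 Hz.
1.792e+18 Hz (decrease)

Convert frequency to wavelength (c = 299792458 m/s):
λ₀ = c/f₀ = 299792458/1.228e+19 = 2.4413067e-11 m = 24.4131 pm

Calculate Compton shift:
Δλ = λ_C(1 - cos(136°)) = 4.1717 pm

Final wavelength:
λ' = λ₀ + Δλ = 24.4131 + 4.1717 = 28.5847 pm

Final frequency:
f' = c/λ' = 299792458/2.8584718e-11 = 1.0487858e+19 Hz

Frequency shift (decrease):
Δf = f₀ - f' = 1.228e+19 - 1.0487858e+19 = 1.792e+18 Hz

(Intermediate values are shown rounded; full precision is carried through to the final answer.)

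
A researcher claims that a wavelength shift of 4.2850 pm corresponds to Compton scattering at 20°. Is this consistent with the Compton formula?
No, inconsistent

Calculate the expected shift for θ = 20°:

Δλ_expected = λ_C(1 - cos(20°))
Δλ_expected = 2.4263 × (1 - cos(20°))
Δλ_expected = 2.4263 × 0.0603
Δλ_expected = 0.1463 pm

Given shift: 4.2850 pm
Expected shift: 0.1463 pm
Difference: 4.1386 pm

The values do not match. The given shift corresponds to θ ≈ 140.0°, not 20°.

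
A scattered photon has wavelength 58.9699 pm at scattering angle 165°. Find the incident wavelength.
54.2000 pm

From λ' = λ + Δλ, we have λ = λ' - Δλ

First calculate the Compton shift:
Δλ = λ_C(1 - cos θ)
Δλ = 2.4263 × (1 - cos(165°))
Δλ = 2.4263 × 1.9659
Δλ = 4.7699 pm

Initial wavelength:
λ = λ' - Δλ
λ = 58.9699 - 4.7699
λ = 54.2000 pm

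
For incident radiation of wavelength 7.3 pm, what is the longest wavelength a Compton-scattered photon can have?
12.1526 pm (at θ = 180°)

The Compton shift is Δλ = λ_C(1 − cos θ).

Since cos θ ranges from −1 to 1, the factor (1 − cos θ) ranges from 0 to 2; the maximum shift occurs at θ = 180° (backscattering):
Δλ_max = 2λ_C = 2 × 2.4263 pm = 4.8526 pm

Maximum scattered wavelength:
λ'_max = λ₀ + Δλ_max = 7.3 + 4.8526 = 12.1526 pm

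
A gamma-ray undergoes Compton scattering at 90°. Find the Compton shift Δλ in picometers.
2.4263 pm

Using the Compton scattering formula:
Δλ = λ_C(1 - cos θ)

where λ_C = h/(m_e·c) ≈ 2.4263 pm is the Compton wavelength of an electron.

For θ = 90°:
cos(90°) = 0.0000
1 - cos(90°) = 1.0000

Δλ = 2.4263 × 1.0000
Δλ = 2.4263 pm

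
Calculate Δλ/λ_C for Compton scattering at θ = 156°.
1.9135 λ_C

The Compton shift formula is:
Δλ = λ_C(1 - cos θ)

Dividing both sides by λ_C:
Δλ/λ_C = 1 - cos θ

For θ = 156°:
Δλ/λ_C = 1 - cos(156°)
Δλ/λ_C = 1 - -0.9135
Δλ/λ_C = 1.9135

This means the shift is 1.9135 × λ_C = 4.6429 pm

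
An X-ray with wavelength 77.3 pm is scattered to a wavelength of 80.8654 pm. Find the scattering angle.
118.00°

First find the wavelength shift:
Δλ = λ' - λ = 80.8654 - 77.3 = 3.5654 pm

Using Δλ = λ_C(1 - cos θ), with λ_C = h/(m_e·c) ≈ 2.42631024 pm:
cos θ = 1 - Δλ/λ_C
cos θ = 1 - 3.5654/2.42631024
cos θ = -0.469474

θ = arccos(-0.469474)
θ = 118.00°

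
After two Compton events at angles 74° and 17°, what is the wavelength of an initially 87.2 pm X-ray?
89.0635 pm

Apply Compton shift twice:

First scattering at θ₁ = 74°:
Δλ₁ = λ_C(1 - cos(74°))
Δλ₁ = 2.4263 × 0.7244
Δλ₁ = 1.7575 pm

After first scattering:
λ₁ = 87.2 + 1.7575 = 88.9575 pm

Second scattering at θ₂ = 17°:
Δλ₂ = λ_C(1 - cos(17°))
Δλ₂ = 2.4263 × 0.0437
Δλ₂ = 0.1060 pm

Final wavelength:
λ₂ = 88.9575 + 0.1060 = 89.0635 pm

Total shift: Δλ_total = 1.7575 + 0.1060 = 1.8635 pm

(Intermediate values are shown rounded; full precision is carried through to the final answer.)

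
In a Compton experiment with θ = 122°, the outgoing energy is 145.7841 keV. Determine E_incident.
258.7000 keV

Convert final energy to wavelength (hc ≈ 1239.842 keV·pm):
λ' = hc/E' = 1239.842 / 145.7841 = 8.5046 pm

Calculate the Compton shift:
Δλ = λ_C(1 - cos(122°))
Δλ = 2.4263 × (1 - cos(122°))
Δλ = 3.7121 pm

Initial wavelength:
λ = λ' - Δλ = 8.5046 - 3.7121 = 4.7926 pm

Initial energy:
E = hc/λ = 1239.842 / 4.7926 = 258.7000 keV

(Intermediate values are shown rounded; full precision is carried through to the final answer.)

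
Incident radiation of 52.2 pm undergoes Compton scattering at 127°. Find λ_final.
56.0865 pm

Using the Compton scattering formula:
λ' = λ + Δλ = λ + λ_C(1 - cos θ)

Given:
- Initial wavelength λ = 52.2 pm
- Scattering angle θ = 127°
- Compton wavelength λ_C ≈ 2.4263 pm

Calculate the shift:
Δλ = 2.4263 × (1 - cos(127°))
Δλ = 2.4263 × 1.6018
Δλ = 3.8865 pm

Final wavelength:
λ' = 52.2 + 3.8865 = 56.0865 pm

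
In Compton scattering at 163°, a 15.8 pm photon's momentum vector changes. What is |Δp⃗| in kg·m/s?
7.3385e-23 kg·m/s

Photon momentum magnitude is p = h/λ.

Initial momentum:
p₀ = h/λ = 6.6261e-34/1.5800e-11 = 4.1937e-23 kg·m/s

After scattering:
λ' = λ + Δλ = 15.8 + 4.7466 = 20.5466 pm
p' = h/λ' = 6.6261e-34/2.0547e-11 = 3.2249e-23 kg·m/s

Momentum is a vector; the scattered photon's direction makes angle θ = 163° with the incident direction. The magnitude of the vector change Δp⃗ = p⃗₀ − p⃗' is found from the law of cosines:
|Δp⃗|² = p₀² + p'² − 2p₀p'cos θ
|Δp⃗|² = (4.1937e-23)² + (3.2249e-23)² − 2·4.1937e-23·3.2249e-23·cos(163°)
|Δp⃗| = 7.3385e-23 kg·m/s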